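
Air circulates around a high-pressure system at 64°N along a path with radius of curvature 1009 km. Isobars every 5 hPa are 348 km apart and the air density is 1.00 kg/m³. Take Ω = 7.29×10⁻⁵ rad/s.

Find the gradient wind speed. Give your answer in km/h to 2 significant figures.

43 km/h

Coriolis parameter at 64°N:
f = 2Ω sin φ = 2 × 7.29×10⁻⁵ × sin 64° = 1.31×10⁻⁴ s⁻¹
Pressure gradient: |∂P/∂n| = 500 Pa / 348000 m = 1.44×10⁻³ Pa/m
Geostrophic speed: V_g = |∂P/∂n|/(fρ) = 1.44×10⁻³/(1.31×10⁻⁴ × 1.00) = 11.0 m/s
Around a high, pressure-gradient force acts outward with centrifugal, so Coriolis balances both:
fV = (1/ρ)|∂P/∂n| + V²/R  →  V² − fR·V + fR·V_g = 0
With fR = 1.31×10⁻⁴ × 1009×10³ m = 132 m/s:
V = [fR − √((fR)² − 4 fR V_g)]/2 = [132 − √(132² − 4×132×11)]/2 = 12.1 m/s
Supergeostrophic (V > V_g = 11 m/s), as expected around a high.
Converting: 12.1 m/s × 3.6 = 43 km/h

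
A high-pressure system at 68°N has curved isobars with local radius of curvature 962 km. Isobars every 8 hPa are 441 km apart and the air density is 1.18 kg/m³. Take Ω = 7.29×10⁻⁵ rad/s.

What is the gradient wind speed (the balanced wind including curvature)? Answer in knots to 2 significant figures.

Coriolis parameter at 68°N:
f = 2Ω sin φ = 2 × 7.29×10⁻⁵ × sin 68° = 1.35×10⁻⁴ s⁻¹
Pressure gradient: |∂P/∂n| = 800 Pa / 441000 m = 1.81×10⁻³ Pa/m
Geostrophic speed: V_g = |∂P/∂n|/(fρ) = 1.81×10⁻³/(1.35×10⁻⁴ × 1.18) = 11.4 m/s
Around a high, pressure-gradient force acts outward with centrifugal, so Coriolis balances both:
fV = (1/ρ)|∂P/∂n| + V²/R  →  V² − fR·V + fR·V_g = 0
With fR = 1.35×10⁻⁴ × 962×10³ m = 130 m/s:
V = [fR − √((fR)² − 4 fR V_g)]/2 = [130 − √(130² − 4×130×11.4)]/2 = 12.6 m/s
Supergeostrophic (V > V_g = 11.4 m/s), as expected around a high.
Converting: 12.6 m/s × 1.944 = 24 knots

24 knots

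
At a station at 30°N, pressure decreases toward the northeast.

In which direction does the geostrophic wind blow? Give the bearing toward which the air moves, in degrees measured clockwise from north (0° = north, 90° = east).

The pressure-gradient force points toward the northeast (bearing 045°).
Geostrophic balance: in the Northern Hemisphere the Coriolis force deflects motion to the right, so the geostrophic wind blows 90° to the right of the pressure-gradient force (low pressure on the left).
Rotating 045° by 90° clockwise gives 135° — the wind blows toward the southeast.

135°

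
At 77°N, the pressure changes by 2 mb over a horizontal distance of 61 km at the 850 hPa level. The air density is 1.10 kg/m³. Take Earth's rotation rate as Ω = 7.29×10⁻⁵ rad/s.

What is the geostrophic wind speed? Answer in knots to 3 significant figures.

40.8 knots

Coriolis parameter at 77°N:
f = 2Ω sin φ = 2 × 7.29×10⁻⁵ × sin 77° = 1.42×10⁻⁴ s⁻¹
Pressure gradient: |∂P/∂n| = 200 Pa / 61000 m = 3.28×10⁻³ Pa/m
Geostrophic balance (pressure-gradient force = Coriolis force):
V_g = (1/(fρ)) |∂P/∂n| = 3.28×10⁻³ / (1.42×10⁻⁴ × 1.10) = 21.0 m/s
Converting: 21.0 m/s × 1.944 = 40.8 knots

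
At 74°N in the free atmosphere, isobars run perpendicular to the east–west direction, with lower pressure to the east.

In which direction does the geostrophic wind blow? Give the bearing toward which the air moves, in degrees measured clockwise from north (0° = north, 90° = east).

180°

The pressure-gradient force points toward the east (bearing 090°).
Geostrophic balance: in the Northern Hemisphere the Coriolis force deflects motion to the right, so the geostrophic wind blows 90° to the right of the pressure-gradient force (low pressure on the left).
Rotating 090° by 90° clockwise gives 180° — the wind blows toward the south.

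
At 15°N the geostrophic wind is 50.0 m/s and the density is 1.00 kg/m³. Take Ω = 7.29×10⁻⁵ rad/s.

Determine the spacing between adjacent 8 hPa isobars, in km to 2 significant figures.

Coriolis parameter at 15°N:
f = 2Ω sin φ = 2 × 7.29×10⁻⁵ × sin 15° = 3.77×10⁻⁵ s⁻¹
Geostrophic balance rearranged: |∂P/∂n| = f ρ V_g
|∂P/∂n| = 3.77×10⁻⁵ × 1.00 × 50.0 = 1.89×10⁻³ Pa/m
Isobar spacing: Δn = ΔP/|∂P/∂n| = 800 Pa / 1.89×10⁻³ Pa/m = 424000 m ≈ 420 km

420 km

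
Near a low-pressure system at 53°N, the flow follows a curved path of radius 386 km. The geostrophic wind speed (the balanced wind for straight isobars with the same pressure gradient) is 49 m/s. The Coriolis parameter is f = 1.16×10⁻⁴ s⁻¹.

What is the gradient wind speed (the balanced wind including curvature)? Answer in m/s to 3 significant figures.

29.5 m/s

Around a low, centrifugal force acts outward with Coriolis, so pressure-gradient force balances both:
(1/ρ)|∂P/∂n| = fV + V²/R  →  V² + fR·V − fR·V_g = 0
With fR = 1.16×10⁻⁴ × 386×10³ m = 44.8 m/s:
V = [−fR + √((fR)² + 4 fR V_g)]/2 = [−44.8 + √(44.8² + 4×44.8×49)]/2 = 29.5 m/s
Subgeostrophic (V < V_g = 49 m/s), as expected around a low.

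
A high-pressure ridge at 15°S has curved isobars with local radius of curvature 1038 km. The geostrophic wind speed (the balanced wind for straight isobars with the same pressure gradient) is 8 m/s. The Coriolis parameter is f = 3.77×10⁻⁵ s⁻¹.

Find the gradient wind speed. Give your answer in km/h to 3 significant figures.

Around a high, pressure-gradient force acts outward with centrifugal, so Coriolis balances both:
fV = (1/ρ)|∂P/∂n| + V²/R  →  V² − fR·V + fR·V_g = 0
With fR = 3.77×10⁻⁵ × 1038×10³ m = 39.1 m/s:
V = [fR − √((fR)² − 4 fR V_g)]/2 = [39.1 − √(39.1² − 4×39.1×8)]/2 = 11.2 m/s
Supergeostrophic (V > V_g = 8 m/s), as expected around a high.
Converting: 11.2 m/s × 3.6 = 40.4 km/h

40.4 km/h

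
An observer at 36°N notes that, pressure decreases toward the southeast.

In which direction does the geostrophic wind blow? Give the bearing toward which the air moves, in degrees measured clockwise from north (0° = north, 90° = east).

The pressure-gradient force points toward the southeast (bearing 135°).
Geostrophic balance: in the Northern Hemisphere the Coriolis force deflects motion to the right, so the geostrophic wind blows 90° to the right of the pressure-gradient force (low pressure on the left).
Rotating 135° by 90° clockwise gives 225° — the wind blows toward the southwest.

225°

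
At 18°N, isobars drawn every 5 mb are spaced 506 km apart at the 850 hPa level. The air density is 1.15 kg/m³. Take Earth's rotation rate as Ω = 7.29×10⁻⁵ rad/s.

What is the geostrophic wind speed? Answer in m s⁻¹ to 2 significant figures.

19 m s⁻¹

Coriolis parameter at 18°N:
f = 2Ω sin φ = 2 × 7.29×10⁻⁵ × sin 18° = 4.51×10⁻⁵ s⁻¹
Pressure gradient: |∂P/∂n| = 500 Pa / 506000 m = 9.88×10⁻⁴ Pa/m
Geostrophic balance (pressure-gradient force = Coriolis force):
V_g = (1/(fρ)) |∂P/∂n| = 9.88×10⁻⁴ / (4.51×10⁻⁵ × 1.15) = 19.1 m/s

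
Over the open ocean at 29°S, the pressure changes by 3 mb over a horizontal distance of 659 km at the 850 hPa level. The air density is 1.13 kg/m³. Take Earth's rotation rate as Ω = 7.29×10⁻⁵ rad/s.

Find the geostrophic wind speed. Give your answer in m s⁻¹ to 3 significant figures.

Coriolis parameter at 29°S:
f = 2Ω sin φ = 2 × 7.29×10⁻⁵ × sin 29° = 7.07×10⁻⁵ s⁻¹
Pressure gradient: |∂P/∂n| = 300 Pa / 659000 m = 4.55×10⁻⁴ Pa/m
Geostrophic balance (pressure-gradient force = Coriolis force):
V_g = (1/(fρ)) |∂P/∂n| = 4.55×10⁻⁴ / (7.07×10⁻⁵ × 1.13) = 5.70 m/s

5.70 m s⁻¹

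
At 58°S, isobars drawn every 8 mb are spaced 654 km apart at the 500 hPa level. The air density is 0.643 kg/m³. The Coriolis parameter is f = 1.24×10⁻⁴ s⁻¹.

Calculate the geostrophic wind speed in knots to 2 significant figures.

30 knots

Pressure gradient: |∂P/∂n| = 800 Pa / 654000 m = 1.22×10⁻³ Pa/m
Geostrophic balance (pressure-gradient force = Coriolis force):
V_g = (1/(fρ)) |∂P/∂n| = 1.22×10⁻³ / (1.24×10⁻⁴ × 0.643) = 15.3 m/s
Converting: 15.3 m/s × 1.944 = 30 knots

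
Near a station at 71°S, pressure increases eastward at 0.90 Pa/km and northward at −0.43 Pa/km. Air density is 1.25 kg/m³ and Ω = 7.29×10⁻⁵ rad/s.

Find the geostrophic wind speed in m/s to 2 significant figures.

Coriolis parameter at 71°S:
f = 2Ω sin φ = 2 × 7.29×10⁻⁵ × sin 71° = 1.38×10⁻⁴ s⁻¹
In the Southern Hemisphere f is negative: f = −1.38×10⁻⁴ s⁻¹.
Component geostrophic relations (x east, y north):
u_g = −(1/(fρ)) ∂P/∂y,  v_g = (1/(fρ)) ∂P/∂x
u_g = −(−0.43×10⁻³)/(−1.38×10⁻⁴ × 1.25) = −2.50 m/s;  v_g = (0.90×10⁻³)/(−1.38×10⁻⁴ × 1.25) = −5.22 m/s
|V_g| = √(u_g² + v_g²) = 5.79 m/s

5.8 m/s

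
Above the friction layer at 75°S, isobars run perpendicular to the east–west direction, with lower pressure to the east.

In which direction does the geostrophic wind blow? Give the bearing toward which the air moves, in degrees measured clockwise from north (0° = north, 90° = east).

The pressure-gradient force points toward the east (bearing 090°).
Geostrophic balance: in the Southern Hemisphere the Coriolis force deflects motion to the left, so the geostrophic wind blows 90° to the left of the pressure-gradient force (low pressure on the right).
Rotating 090° by 90° counterclockwise gives 000° — the wind blows toward the north.

000°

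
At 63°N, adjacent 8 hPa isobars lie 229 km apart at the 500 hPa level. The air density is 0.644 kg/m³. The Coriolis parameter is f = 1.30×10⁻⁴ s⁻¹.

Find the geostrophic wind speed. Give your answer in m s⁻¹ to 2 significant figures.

42 m s⁻¹

Pressure gradient: |∂P/∂n| = 800 Pa / 229000 m = 3.49×10⁻³ Pa/m
Geostrophic balance (pressure-gradient force = Coriolis force):
V_g = (1/(fρ)) |∂P/∂n| = 3.49×10⁻³ / (1.30×10⁻⁴ × 0.644) = 41.7 m/s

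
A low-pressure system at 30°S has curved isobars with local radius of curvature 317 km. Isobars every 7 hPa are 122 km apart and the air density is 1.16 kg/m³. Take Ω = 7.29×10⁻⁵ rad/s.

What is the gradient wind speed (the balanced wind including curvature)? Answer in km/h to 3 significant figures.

107 km/h

Coriolis parameter at 30°S:
f = 2Ω sin φ = 2 × 7.29×10⁻⁵ × sin 30° = 7.29×10⁻⁵ s⁻¹
Pressure gradient: |∂P/∂n| = 700 Pa / 122000 m = 5.74×10⁻³ Pa/m
Geostrophic speed: V_g = |∂P/∂n|/(fρ) = 5.74×10⁻³/(7.29×10⁻⁵ × 1.16) = 67.9 m/s
Around a low, centrifugal force acts outward with Coriolis, so pressure-gradient force balances both:
(1/ρ)|∂P/∂n| = fV + V²/R  →  V² + fR·V − fR·V_g = 0
With fR = 7.29×10⁻⁵ × 317×10³ m = 23.1 m/s:
V = [−fR + √((fR)² + 4 fR V_g)]/2 = [−23.1 + √(23.1² + 4×23.1×67.9)]/2 = 29.7 m/s
Subgeostrophic (V < V_g = 67.9 m/s), as expected around a low.
Converting: 29.7 m/s × 3.6 = 107 km/h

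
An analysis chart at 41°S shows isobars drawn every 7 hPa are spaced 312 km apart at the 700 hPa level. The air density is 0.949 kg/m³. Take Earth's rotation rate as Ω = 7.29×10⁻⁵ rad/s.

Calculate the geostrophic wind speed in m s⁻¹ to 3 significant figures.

24.7 m s⁻¹

Coriolis parameter at 41°S:
f = 2Ω sin φ = 2 × 7.29×10⁻⁵ × sin 41° = 9.57×10⁻⁵ s⁻¹
Pressure gradient: |∂P/∂n| = 700 Pa / 312000 m = 2.24×10⁻³ Pa/m
Geostrophic balance (pressure-gradient force = Coriolis force):
V_g = (1/(fρ)) |∂P/∂n| = 2.24×10⁻³ / (9.57×10⁻⁵ × 0.949) = 24.7 m/s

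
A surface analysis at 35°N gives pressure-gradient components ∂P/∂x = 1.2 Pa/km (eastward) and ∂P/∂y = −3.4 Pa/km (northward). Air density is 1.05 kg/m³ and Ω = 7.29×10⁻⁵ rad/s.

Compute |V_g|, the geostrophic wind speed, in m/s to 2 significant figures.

41 m/s

Coriolis parameter at 35°N:
f = 2Ω sin φ = 2 × 7.29×10⁻⁵ × sin 35° = 8.36×10⁻⁵ s⁻¹
Component geostrophic relations (x east, y north):
u_g = −(1/(fρ)) ∂P/∂y,  v_g = (1/(fρ)) ∂P/∂x
u_g = −(−3.4×10⁻³)/(8.36×10⁻⁵ × 1.05) = 38.7 m/s;  v_g = (1.2×10⁻³)/(8.36×10⁻⁵ × 1.05) = 13.7 m/s
|V_g| = √(u_g² + v_g²) = 41.1 m/s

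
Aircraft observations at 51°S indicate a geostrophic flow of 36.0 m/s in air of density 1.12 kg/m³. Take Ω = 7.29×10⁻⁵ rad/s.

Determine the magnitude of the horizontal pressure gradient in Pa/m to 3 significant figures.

Coriolis parameter at 51°S:
f = 2Ω sin φ = 2 × 7.29×10⁻⁵ × sin 51° = 1.13×10⁻⁴ s⁻¹
Geostrophic balance rearranged: |∂P/∂n| = f ρ V_g
|∂P/∂n| = 1.13×10⁻⁴ × 1.12 × 36.0 = 4.57×10⁻³ Pa/m

4.57×10⁻³ Pa/m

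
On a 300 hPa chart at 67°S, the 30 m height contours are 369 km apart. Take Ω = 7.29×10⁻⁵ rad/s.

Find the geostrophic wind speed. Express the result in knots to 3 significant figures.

Coriolis parameter at 67°S:
f = 2Ω sin φ = 2 × 7.29×10⁻⁵ × sin 67° = 1.34×10⁻⁴ s⁻¹
Height gradient: |∂Z/∂n| = 30 m / 369000 m = 8.13×10⁻⁵
On a pressure surface, geostrophic balance gives V_g = (g/f)|∂Z/∂n|:
V_g = 9.81 × 8.13×10⁻⁵ / 1.34×10⁻⁴ = 5.94 m/s
Converting: 5.94 m/s × 1.944 = 11.6 knots

11.6 knots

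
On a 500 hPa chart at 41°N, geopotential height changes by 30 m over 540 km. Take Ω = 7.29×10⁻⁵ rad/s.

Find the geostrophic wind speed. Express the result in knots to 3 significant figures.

Coriolis parameter at 41°N:
f = 2Ω sin φ = 2 × 7.29×10⁻⁵ × sin 41° = 9.57×10⁻⁵ s⁻¹
Height gradient: |∂Z/∂n| = 30 m / 540000 m = 5.56×10⁻⁵
On a pressure surface, geostrophic balance gives V_g = (g/f)|∂Z/∂n|:
V_g = 9.81 × 5.56×10⁻⁵ / 9.57×10⁻⁵ = 5.70 m/s
Converting: 5.70 m/s × 1.944 = 11.1 knots

11.1 knots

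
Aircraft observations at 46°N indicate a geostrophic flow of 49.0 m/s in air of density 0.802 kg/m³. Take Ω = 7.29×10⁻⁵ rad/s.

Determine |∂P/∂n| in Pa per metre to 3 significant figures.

Coriolis parameter at 46°N:
f = 2Ω sin φ = 2 × 7.29×10⁻⁵ × sin 46° = 1.05×10⁻⁴ s⁻¹
Geostrophic balance rearranged: |∂P/∂n| = f ρ V_g
|∂P/∂n| = 1.05×10⁻⁴ × 0.802 × 49.0 = 4.12×10⁻³ Pa/m

4.12×10⁻³ Pa/m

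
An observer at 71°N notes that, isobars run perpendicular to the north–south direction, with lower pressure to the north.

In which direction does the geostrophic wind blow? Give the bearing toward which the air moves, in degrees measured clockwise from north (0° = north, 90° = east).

The pressure-gradient force points toward the north (bearing 000°).
Geostrophic balance: in the Northern Hemisphere the Coriolis force deflects motion to the right, so the geostrophic wind blows 90° to the right of the pressure-gradient force (low pressure on the left).
Rotating 000° by 90° clockwise gives 090° — the wind blows toward the east.

090°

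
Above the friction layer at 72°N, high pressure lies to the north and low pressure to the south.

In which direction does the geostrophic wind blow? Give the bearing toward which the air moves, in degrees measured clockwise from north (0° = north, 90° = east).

The pressure-gradient force points toward the south (bearing 180°).
Geostrophic balance: in the Northern Hemisphere the Coriolis force deflects motion to the right, so the geostrophic wind blows 90° to the right of the pressure-gradient force (low pressure on the left).
Rotating 180° by 90° clockwise gives 270° — the wind blows toward the west.

270°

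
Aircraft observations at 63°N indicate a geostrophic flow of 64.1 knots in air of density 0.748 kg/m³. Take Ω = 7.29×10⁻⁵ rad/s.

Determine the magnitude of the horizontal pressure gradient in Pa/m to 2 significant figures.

3.2×10⁻³ Pa/m

Coriolis parameter at 63°N:
f = 2Ω sin φ = 2 × 7.29×10⁻⁵ × sin 63° = 1.30×10⁻⁴ s⁻¹
Wind speed in SI: 64.1 knots = 33.0 m/s
Geostrophic balance rearranged: |∂P/∂n| = f ρ V_g
|∂P/∂n| = 1.30×10⁻⁴ × 0.748 × 33.0 = 3.20×10⁻³ Pa/m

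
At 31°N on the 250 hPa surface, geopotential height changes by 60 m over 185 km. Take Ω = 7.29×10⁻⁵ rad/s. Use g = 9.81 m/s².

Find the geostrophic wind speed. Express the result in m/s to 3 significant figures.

42.4 m/s

Coriolis parameter at 31°N:
f = 2Ω sin φ = 2 × 7.29×10⁻⁵ × sin 31° = 7.51×10⁻⁵ s⁻¹
Height gradient: |∂Z/∂n| = 60 m / 185000 m = 3.24×10⁻⁴
On a pressure surface, geostrophic balance gives V_g = (g/f)|∂Z/∂n|:
V_g = 9.81 × 3.24×10⁻⁴ / 7.51×10⁻⁵ = 42.4 m/s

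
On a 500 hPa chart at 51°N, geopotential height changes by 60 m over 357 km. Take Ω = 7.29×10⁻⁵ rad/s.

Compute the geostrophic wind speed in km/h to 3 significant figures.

Coriolis parameter at 51°N:
f = 2Ω sin φ = 2 × 7.29×10⁻⁵ × sin 51° = 1.13×10⁻⁴ s⁻¹
Height gradient: |∂Z/∂n| = 60 m / 357000 m = 1.68×10⁻⁴
On a pressure surface, geostrophic balance gives V_g = (g/f)|∂Z/∂n|:
V_g = 9.81 × 1.68×10⁻⁴ / 1.13×10⁻⁴ = 14.6 m/s
Converting: 14.6 m/s × 3.6 = 52.4 km/h

52.4 km/h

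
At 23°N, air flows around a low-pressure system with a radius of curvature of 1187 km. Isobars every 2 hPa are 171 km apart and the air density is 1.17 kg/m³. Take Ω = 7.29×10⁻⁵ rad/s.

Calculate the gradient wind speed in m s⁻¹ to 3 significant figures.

Coriolis parameter at 23°N:
f = 2Ω sin φ = 2 × 7.29×10⁻⁵ × sin 23° = 5.70×10⁻⁵ s⁻¹
Pressure gradient: |∂P/∂n| = 200 Pa / 171000 m = 1.17×10⁻³ Pa/m
Geostrophic speed: V_g = |∂P/∂n|/(fρ) = 1.17×10⁻³/(5.70×10⁻⁵ × 1.17) = 17.5 m/s
Around a low, centrifugal force acts outward with Coriolis, so pressure-gradient force balances both:
(1/ρ)|∂P/∂n| = fV + V²/R  →  V² + fR·V − fR·V_g = 0
With fR = 5.70×10⁻⁵ × 1187×10³ m = 67.6 m/s:
V = [−fR + √((fR)² + 4 fR V_g)]/2 = [−67.6 + √(67.6² + 4×67.6×17.5)]/2 = 14.5 m/s
Subgeostrophic (V < V_g = 17.5 m/s), as expected around a low.

14.5 m s⁻¹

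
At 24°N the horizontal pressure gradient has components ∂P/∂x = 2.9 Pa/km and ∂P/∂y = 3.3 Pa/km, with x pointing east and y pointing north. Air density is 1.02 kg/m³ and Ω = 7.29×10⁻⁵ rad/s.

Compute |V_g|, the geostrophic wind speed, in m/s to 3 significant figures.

72.6 m/s

Coriolis parameter at 24°N:
f = 2Ω sin φ = 2 × 7.29×10⁻⁵ × sin 24° = 5.93×10⁻⁵ s⁻¹
Component geostrophic relations (x east, y north):
u_g = −(1/(fρ)) ∂P/∂y,  v_g = (1/(fρ)) ∂P/∂x
u_g = −(3.3×10⁻³)/(5.93×10⁻⁵ × 1.02) = −54.6 m/s;  v_g = (2.9×10⁻³)/(5.93×10⁻⁵ × 1.02) = 47.9 m/s
|V_g| = √(u_g² + v_g²) = 72.6 m/s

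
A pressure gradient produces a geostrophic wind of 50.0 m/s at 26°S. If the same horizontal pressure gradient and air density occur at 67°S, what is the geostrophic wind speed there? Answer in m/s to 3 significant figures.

23.8 m/s

With the same pressure gradient and density, V_g ∝ 1/f ∝ 1/sin φ.
V₂ = V₁ · sin φ₁ / sin φ₂ = 50.0 × sin 26° / sin 67°
V₂ = 50.0 × 0.4384/0.9205 = 23.8 m/s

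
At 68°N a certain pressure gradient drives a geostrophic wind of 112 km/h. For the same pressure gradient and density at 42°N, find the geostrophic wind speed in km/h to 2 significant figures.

With the same pressure gradient and density, V_g ∝ 1/f ∝ 1/sin φ.
V₂ = V₁ · sin φ₁ / sin φ₂ = 112 × sin 68° / sin 42°
V₂ = 112 × 0.9272/0.6691 = 160 km/h

160 km/h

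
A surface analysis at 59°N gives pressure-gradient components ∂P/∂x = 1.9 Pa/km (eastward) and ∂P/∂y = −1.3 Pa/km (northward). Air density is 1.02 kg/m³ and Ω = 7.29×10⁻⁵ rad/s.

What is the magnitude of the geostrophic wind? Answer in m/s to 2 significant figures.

Coriolis parameter at 59°N:
f = 2Ω sin φ = 2 × 7.29×10⁻⁵ × sin 59° = 1.25×10⁻⁴ s⁻¹
Component geostrophic relations (x east, y north):
u_g = −(1/(fρ)) ∂P/∂y,  v_g = (1/(fρ)) ∂P/∂x
u_g = −(−1.3×10⁻³)/(1.25×10⁻⁴ × 1.02) = 10.2 m/s;  v_g = (1.9×10⁻³)/(1.25×10⁻⁴ × 1.02) = 14.9 m/s
|V_g| = √(u_g² + v_g²) = 18.1 m/s

18 m/s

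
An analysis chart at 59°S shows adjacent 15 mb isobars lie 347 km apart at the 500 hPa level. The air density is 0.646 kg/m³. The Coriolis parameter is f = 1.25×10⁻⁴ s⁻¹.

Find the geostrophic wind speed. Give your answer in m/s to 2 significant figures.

54 m/s

Pressure gradient: |∂P/∂n| = 1500 Pa / 347000 m = 4.32×10⁻³ Pa/m
Geostrophic balance (pressure-gradient force = Coriolis force):
V_g = (1/(fρ)) |∂P/∂n| = 4.32×10⁻³ / (1.25×10⁻⁴ × 0.646) = 53.5 m/s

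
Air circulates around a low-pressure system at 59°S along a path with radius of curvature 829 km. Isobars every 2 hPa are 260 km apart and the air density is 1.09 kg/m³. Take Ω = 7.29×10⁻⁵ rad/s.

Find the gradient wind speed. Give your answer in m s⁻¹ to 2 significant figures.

5.4 m s⁻¹

Coriolis parameter at 59°S:
f = 2Ω sin φ = 2 × 7.29×10⁻⁵ × sin 59° = 1.25×10⁻⁴ s⁻¹
Pressure gradient: |∂P/∂n| = 200 Pa / 260000 m = 7.69×10⁻⁴ Pa/m
Geostrophic speed: V_g = |∂P/∂n|/(fρ) = 7.69×10⁻⁴/(1.25×10⁻⁴ × 1.09) = 5.65 m/s
Around a low, centrifugal force acts outward with Coriolis, so pressure-gradient force balances both:
(1/ρ)|∂P/∂n| = fV + V²/R  →  V² + fR·V − fR·V_g = 0
With fR = 1.25×10⁻⁴ × 829×10³ m = 104 m/s:
V = [−fR + √((fR)² + 4 fR V_g)]/2 = [−104 + √(104² + 4×104×5.65)]/2 = 5.37 m/s
Subgeostrophic (V < V_g = 5.65 m/s), as expected around a low.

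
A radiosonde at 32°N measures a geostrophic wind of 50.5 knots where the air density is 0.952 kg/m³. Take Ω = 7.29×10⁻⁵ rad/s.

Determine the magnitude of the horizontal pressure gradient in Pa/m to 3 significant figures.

1.91×10⁻³ Pa/m

Coriolis parameter at 32°N:
f = 2Ω sin φ = 2 × 7.29×10⁻⁵ × sin 32° = 7.73×10⁻⁵ s⁻¹
Wind speed in SI: 50.5 knots = 26.0 m/s
Geostrophic balance rearranged: |∂P/∂n| = f ρ V_g
|∂P/∂n| = 7.73×10⁻⁵ × 0.952 × 26.0 = 1.91×10⁻³ Pa/m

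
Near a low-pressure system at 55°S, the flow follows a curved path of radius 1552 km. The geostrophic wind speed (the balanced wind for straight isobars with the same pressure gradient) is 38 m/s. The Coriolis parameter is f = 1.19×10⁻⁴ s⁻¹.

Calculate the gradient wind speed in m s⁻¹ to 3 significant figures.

Around a low, centrifugal force acts outward with Coriolis, so pressure-gradient force balances both:
(1/ρ)|∂P/∂n| = fV + V²/R  →  V² + fR·V − fR·V_g = 0
With fR = 1.19×10⁻⁴ × 1552×10³ m = 185 m/s:
V = [−fR + √((fR)² + 4 fR V_g)]/2 = [−185 + √(185² + 4×185×38)]/2 = 32.3 m/s
Subgeostrophic (V < V_g = 38 m/s), as expected around a low.

32.3 m s⁻¹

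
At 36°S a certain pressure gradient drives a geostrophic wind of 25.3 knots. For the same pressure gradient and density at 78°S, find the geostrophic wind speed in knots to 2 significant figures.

15 knots

With the same pressure gradient and density, V_g ∝ 1/f ∝ 1/sin φ.
V₂ = V₁ · sin φ₁ / sin φ₂ = 25.3 × sin 36° / sin 78°
V₂ = 25.3 × 0.5878/0.9781 = 15 knots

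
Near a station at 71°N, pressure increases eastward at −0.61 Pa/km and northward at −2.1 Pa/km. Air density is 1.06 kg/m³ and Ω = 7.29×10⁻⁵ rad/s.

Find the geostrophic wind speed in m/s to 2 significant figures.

Coriolis parameter at 71°N:
f = 2Ω sin φ = 2 × 7.29×10⁻⁵ × sin 71° = 1.38×10⁻⁴ s⁻¹
Component geostrophic relations (x east, y north):
u_g = −(1/(fρ)) ∂P/∂y,  v_g = (1/(fρ)) ∂P/∂x
u_g = −(−2.1×10⁻³)/(1.38×10⁻⁴ × 1.06) = 14.4 m/s;  v_g = (−0.61×10⁻³)/(1.38×10⁻⁴ × 1.06) = −4.17 m/s
|V_g| = √(u_g² + v_g²) = 15.0 m/s

15 m/s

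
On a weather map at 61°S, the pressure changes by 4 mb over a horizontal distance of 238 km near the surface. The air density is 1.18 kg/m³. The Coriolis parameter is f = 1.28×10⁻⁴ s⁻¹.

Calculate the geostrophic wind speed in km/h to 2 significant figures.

Pressure gradient: |∂P/∂n| = 400 Pa / 238000 m = 1.68×10⁻³ Pa/m
Geostrophic balance (pressure-gradient force = Coriolis force):
V_g = (1/(fρ)) |∂P/∂n| = 1.68×10⁻³ / (1.28×10⁻⁴ × 1.18) = 11.1 m/s
Converting: 11.1 m/s × 3.6 = 40 km/h

40 km/h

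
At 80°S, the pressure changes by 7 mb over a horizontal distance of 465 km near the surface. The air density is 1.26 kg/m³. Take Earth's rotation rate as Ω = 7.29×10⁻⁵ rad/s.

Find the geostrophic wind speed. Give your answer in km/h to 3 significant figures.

Coriolis parameter at 80°S:
f = 2Ω sin φ = 2 × 7.29×10⁻⁵ × sin 80° = 1.44×10⁻⁴ s⁻¹
Pressure gradient: |∂P/∂n| = 700 Pa / 465000 m = 1.51×10⁻³ Pa/m
Geostrophic balance (pressure-gradient force = Coriolis force):
V_g = (1/(fρ)) |∂P/∂n| = 1.51×10⁻³ / (1.44×10⁻⁴ × 1.26) = 8.32 m/s
Converting: 8.32 m/s × 3.6 = 30.0 km/h

30.0 km/h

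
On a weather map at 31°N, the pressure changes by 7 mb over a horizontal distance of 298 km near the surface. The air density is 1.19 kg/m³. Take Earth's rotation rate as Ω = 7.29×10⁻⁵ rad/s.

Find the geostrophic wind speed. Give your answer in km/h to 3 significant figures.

Coriolis parameter at 31°N:
f = 2Ω sin φ = 2 × 7.29×10⁻⁵ × sin 31° = 7.51×10⁻⁵ s⁻¹
Pressure gradient: |∂P/∂n| = 700 Pa / 298000 m = 2.35×10⁻³ Pa/m
Geostrophic balance (pressure-gradient force = Coriolis force):
V_g = (1/(fρ)) |∂P/∂n| = 2.35×10⁻³ / (7.51×10⁻⁵ × 1.19) = 26.3 m/s
Converting: 26.3 m/s × 3.6 = 94.6 km/h

94.6 km/h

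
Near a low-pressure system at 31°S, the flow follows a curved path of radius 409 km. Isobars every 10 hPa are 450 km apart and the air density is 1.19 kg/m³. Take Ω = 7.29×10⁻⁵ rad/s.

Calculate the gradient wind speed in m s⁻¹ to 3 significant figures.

Coriolis parameter at 31°S:
f = 2Ω sin φ = 2 × 7.29×10⁻⁵ × sin 31° = 7.51×10⁻⁵ s⁻¹
Pressure gradient: |∂P/∂n| = 1000 Pa / 450000 m = 2.22×10⁻³ Pa/m
Geostrophic speed: V_g = |∂P/∂n|/(fρ) = 2.22×10⁻³/(7.51×10⁻⁵ × 1.19) = 24.9 m/s
Around a low, centrifugal force acts outward with Coriolis, so pressure-gradient force balances both:
(1/ρ)|∂P/∂n| = fV + V²/R  →  V² + fR·V − fR·V_g = 0
With fR = 7.51×10⁻⁵ × 409×10³ m = 30.7 m/s:
V = [−fR + √((fR)² + 4 fR V_g)]/2 = [−30.7 + √(30.7² + 4×30.7×24.9)]/2 = 16.3 m/s
Subgeostrophic (V < V_g = 24.9 m/s), as expected around a low.

16.3 m s⁻¹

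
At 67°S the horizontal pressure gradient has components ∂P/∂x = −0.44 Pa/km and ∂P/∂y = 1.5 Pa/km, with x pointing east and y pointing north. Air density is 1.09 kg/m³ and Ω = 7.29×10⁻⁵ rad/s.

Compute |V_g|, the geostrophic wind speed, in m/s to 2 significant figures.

Coriolis parameter at 67°S:
f = 2Ω sin φ = 2 × 7.29×10⁻⁵ × sin 67° = 1.34×10⁻⁴ s⁻¹
In the Southern Hemisphere f is negative: f = −1.34×10⁻⁴ s⁻¹.
Component geostrophic relations (x east, y north):
u_g = −(1/(fρ)) ∂P/∂y,  v_g = (1/(fρ)) ∂P/∂x
u_g = −(1.5×10⁻³)/(−1.34×10⁻⁴ × 1.09) = 10.3 m/s;  v_g = (−0.44×10⁻³)/(−1.34×10⁻⁴ × 1.09) = 3.01 m/s
|V_g| = √(u_g² + v_g²) = 10.7 m/s

11 m/s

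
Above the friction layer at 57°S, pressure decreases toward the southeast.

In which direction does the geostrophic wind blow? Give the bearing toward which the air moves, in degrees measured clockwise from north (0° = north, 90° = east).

The pressure-gradient force points toward the southeast (bearing 135°).
Geostrophic balance: in the Southern Hemisphere the Coriolis force deflects motion to the left, so the geostrophic wind blows 90° to the left of the pressure-gradient force (low pressure on the right).
Rotating 135° by 90° counterclockwise gives 045° — the wind blows toward the northeast.

045°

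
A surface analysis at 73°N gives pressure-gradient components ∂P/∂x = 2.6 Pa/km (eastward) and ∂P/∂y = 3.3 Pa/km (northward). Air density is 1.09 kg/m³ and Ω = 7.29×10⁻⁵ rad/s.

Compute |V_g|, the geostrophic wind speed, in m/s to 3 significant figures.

27.6 m/s

Coriolis parameter at 73°N:
f = 2Ω sin φ = 2 × 7.29×10⁻⁵ × sin 73° = 1.39×10⁻⁴ s⁻¹
Component geostrophic relations (x east, y north):
u_g = −(1/(fρ)) ∂P/∂y,  v_g = (1/(fρ)) ∂P/∂x
u_g = −(3.3×10⁻³)/(1.39×10⁻⁴ × 1.09) = −21.7 m/s;  v_g = (2.6×10⁻³)/(1.39×10⁻⁴ × 1.09) = 17.1 m/s
|V_g| = √(u_g² + v_g²) = 27.6 m/s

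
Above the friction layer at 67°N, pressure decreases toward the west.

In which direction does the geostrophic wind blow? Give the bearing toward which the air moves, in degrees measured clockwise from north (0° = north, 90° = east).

000°

The pressure-gradient force points toward the west (bearing 270°).
Geostrophic balance: in the Northern Hemisphere the Coriolis force deflects motion to the right, so the geostrophic wind blows 90° to the right of the pressure-gradient force (low pressure on the left).
Rotating 270° by 90° clockwise gives 000° — the wind blows toward the north.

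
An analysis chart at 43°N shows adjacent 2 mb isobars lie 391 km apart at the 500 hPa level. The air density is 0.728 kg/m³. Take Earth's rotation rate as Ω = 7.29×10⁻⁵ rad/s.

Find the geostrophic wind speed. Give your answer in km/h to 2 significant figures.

25 km/h

Coriolis parameter at 43°N:
f = 2Ω sin φ = 2 × 7.29×10⁻⁵ × sin 43° = 9.94×10⁻⁵ s⁻¹
Pressure gradient: |∂P/∂n| = 200 Pa / 391000 m = 5.12×10⁻⁴ Pa/m
Geostrophic balance (pressure-gradient force = Coriolis force):
V_g = (1/(fρ)) |∂P/∂n| = 5.12×10⁻⁴ / (9.94×10⁻⁵ × 0.728) = 7.07 m/s
Converting: 7.07 m/s × 3.6 = 25 km/h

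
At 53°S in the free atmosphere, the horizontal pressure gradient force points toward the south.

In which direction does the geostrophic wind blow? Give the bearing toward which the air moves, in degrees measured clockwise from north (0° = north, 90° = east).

090°

The pressure-gradient force points toward the south (bearing 180°).
Geostrophic balance: in the Southern Hemisphere the Coriolis force deflects motion to the left, so the geostrophic wind blows 90° to the left of the pressure-gradient force (low pressure on the right).
Rotating 180° by 90° counterclockwise gives 090° — the wind blows toward the east.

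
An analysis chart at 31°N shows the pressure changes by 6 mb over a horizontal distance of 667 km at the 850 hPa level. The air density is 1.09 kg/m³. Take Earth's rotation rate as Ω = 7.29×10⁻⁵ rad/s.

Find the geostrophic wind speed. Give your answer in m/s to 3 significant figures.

11.0 m/s

Coriolis parameter at 31°N:
f = 2Ω sin φ = 2 × 7.29×10⁻⁵ × sin 31° = 7.51×10⁻⁵ s⁻¹
Pressure gradient: |∂P/∂n| = 600 Pa / 667000 m = 9.00×10⁻⁴ Pa/m
Geostrophic balance (pressure-gradient force = Coriolis force):
V_g = (1/(fρ)) |∂P/∂n| = 9.00×10⁻⁴ / (7.51×10⁻⁵ × 1.09) = 11.0 m/s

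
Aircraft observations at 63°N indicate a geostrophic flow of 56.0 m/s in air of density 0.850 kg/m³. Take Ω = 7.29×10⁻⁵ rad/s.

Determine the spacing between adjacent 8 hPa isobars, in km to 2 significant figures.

130 km

Coriolis parameter at 63°N:
f = 2Ω sin φ = 2 × 7.29×10⁻⁵ × sin 63° = 1.30×10⁻⁴ s⁻¹
Geostrophic balance rearranged: |∂P/∂n| = f ρ V_g
|∂P/∂n| = 1.30×10⁻⁴ × 0.850 × 56.0 = 6.18×10⁻³ Pa/m
Isobar spacing: Δn = ΔP/|∂P/∂n| = 800 Pa / 6.18×10⁻³ Pa/m = 129373 m ≈ 130 km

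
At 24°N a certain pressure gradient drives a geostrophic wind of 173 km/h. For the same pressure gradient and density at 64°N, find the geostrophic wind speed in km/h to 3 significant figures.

With the same pressure gradient and density, V_g ∝ 1/f ∝ 1/sin φ.
V₂ = V₁ · sin φ₁ / sin φ₂ = 173 × sin 24° / sin 64°
V₂ = 173 × 0.4067/0.8988 = 78.3 km/h

78.3 km/h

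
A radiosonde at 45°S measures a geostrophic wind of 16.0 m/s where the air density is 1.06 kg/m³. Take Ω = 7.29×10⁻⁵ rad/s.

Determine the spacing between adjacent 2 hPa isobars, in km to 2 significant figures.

110 km

Coriolis parameter at 45°S:
f = 2Ω sin φ = 2 × 7.29×10⁻⁵ × sin 45° = 1.03×10⁻⁴ s⁻¹
Geostrophic balance rearranged: |∂P/∂n| = f ρ V_g
|∂P/∂n| = 1.03×10⁻⁴ × 1.06 × 16.0 = 1.75×10⁻³ Pa/m
Isobar spacing: Δn = ΔP/|∂P/∂n| = 200 Pa / 1.75×10⁻³ Pa/m = 114383 m ≈ 110 km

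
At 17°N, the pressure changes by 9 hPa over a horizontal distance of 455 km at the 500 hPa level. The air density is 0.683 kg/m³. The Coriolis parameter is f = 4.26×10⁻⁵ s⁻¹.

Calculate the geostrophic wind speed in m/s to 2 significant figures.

Pressure gradient: |∂P/∂n| = 900 Pa / 455000 m = 1.98×10⁻³ Pa/m
Geostrophic balance (pressure-gradient force = Coriolis force):
V_g = (1/(fρ)) |∂P/∂n| = 1.98×10⁻³ / (4.26×10⁻⁵ × 0.683) = 68.0 m/s

68 m/s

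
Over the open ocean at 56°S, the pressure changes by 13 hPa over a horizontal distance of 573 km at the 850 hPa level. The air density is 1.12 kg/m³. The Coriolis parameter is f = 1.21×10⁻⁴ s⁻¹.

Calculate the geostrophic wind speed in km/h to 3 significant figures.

60.3 km/h

Pressure gradient: |∂P/∂n| = 1300 Pa / 573000 m = 2.27×10⁻³ Pa/m
Geostrophic balance (pressure-gradient force = Coriolis force):
V_g = (1/(fρ)) |∂P/∂n| = 2.27×10⁻³ / (1.21×10⁻⁴ × 1.12) = 16.7 m/s
Converting: 16.7 m/s × 3.6 = 60.3 km/h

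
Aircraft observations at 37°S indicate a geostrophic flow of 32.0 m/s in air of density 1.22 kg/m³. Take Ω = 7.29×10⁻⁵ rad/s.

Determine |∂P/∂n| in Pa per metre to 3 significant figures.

3.43×10⁻³ Pa/m

Coriolis parameter at 37°S:
f = 2Ω sin φ = 2 × 7.29×10⁻⁵ × sin 37° = 8.77×10⁻⁵ s⁻¹
Geostrophic balance rearranged: |∂P/∂n| = f ρ V_g
|∂P/∂n| = 8.77×10⁻⁵ × 1.22 × 32.0 = 3.43×10⁻³ Pa/m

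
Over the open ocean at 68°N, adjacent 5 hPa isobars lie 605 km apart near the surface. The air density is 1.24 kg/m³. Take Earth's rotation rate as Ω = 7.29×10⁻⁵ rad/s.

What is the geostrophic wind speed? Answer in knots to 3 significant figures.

Coriolis parameter at 68°N:
f = 2Ω sin φ = 2 × 7.29×10⁻⁵ × sin 68° = 1.35×10⁻⁴ s⁻¹
Pressure gradient: |∂P/∂n| = 500 Pa / 605000 m = 8.26×10⁻⁴ Pa/m
Geostrophic balance (pressure-gradient force = Coriolis force):
V_g = (1/(fρ)) |∂P/∂n| = 8.26×10⁻⁴ / (1.35×10⁻⁴ × 1.24) = 4.93 m/s
Converting: 4.93 m/s × 1.944 = 9.58 knots

9.58 knots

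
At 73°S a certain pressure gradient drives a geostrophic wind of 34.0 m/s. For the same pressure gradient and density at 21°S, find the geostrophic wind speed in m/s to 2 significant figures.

91 m/s

With the same pressure gradient and density, V_g ∝ 1/f ∝ 1/sin φ.
V₂ = V₁ · sin φ₁ / sin φ₂ = 34.0 × sin 73° / sin 21°
V₂ = 34.0 × 0.9563/0.3584 = 91 m/s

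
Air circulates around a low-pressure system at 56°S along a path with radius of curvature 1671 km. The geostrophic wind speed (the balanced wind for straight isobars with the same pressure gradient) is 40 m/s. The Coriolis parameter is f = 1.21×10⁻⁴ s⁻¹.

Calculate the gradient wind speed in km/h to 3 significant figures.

123 km/h

Around a low, centrifugal force acts outward with Coriolis, so pressure-gradient force balances both:
(1/ρ)|∂P/∂n| = fV + V²/R  →  V² + fR·V − fR·V_g = 0
With fR = 1.21×10⁻⁴ × 1671×10³ m = 202 m/s:
V = [−fR + √((fR)² + 4 fR V_g)]/2 = [−202 + √(202² + 4×202×40)]/2 = 34.2 m/s
Subgeostrophic (V < V_g = 40 m/s), as expected around a low.
Converting: 34.2 m/s × 3.6 = 123 km/h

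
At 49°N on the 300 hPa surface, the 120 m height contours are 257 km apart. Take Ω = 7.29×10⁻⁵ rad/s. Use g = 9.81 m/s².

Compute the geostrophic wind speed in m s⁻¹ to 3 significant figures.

Coriolis parameter at 49°N:
f = 2Ω sin φ = 2 × 7.29×10⁻⁵ × sin 49° = 1.10×10⁻⁴ s⁻¹
Height gradient: |∂Z/∂n| = 120 m / 257000 m = 4.67×10⁻⁴
On a pressure surface, geostrophic balance gives V_g = (g/f)|∂Z/∂n|:
V_g = 9.81 × 4.67×10⁻⁴ / 1.10×10⁻⁴ = 41.6 m/s

41.6 m s⁻¹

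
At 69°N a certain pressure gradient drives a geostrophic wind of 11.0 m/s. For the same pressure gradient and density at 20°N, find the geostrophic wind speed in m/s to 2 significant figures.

30 m/s

With the same pressure gradient and density, V_g ∝ 1/f ∝ 1/sin φ.
V₂ = V₁ · sin φ₁ / sin φ₂ = 11.0 × sin 69° / sin 20°
V₂ = 11.0 × 0.9336/0.3420 = 30 m/s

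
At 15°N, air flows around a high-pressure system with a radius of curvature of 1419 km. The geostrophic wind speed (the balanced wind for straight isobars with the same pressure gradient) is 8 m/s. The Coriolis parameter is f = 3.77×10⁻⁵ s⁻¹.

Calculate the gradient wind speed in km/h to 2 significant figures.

35 km/h

Around a high, pressure-gradient force acts outward with centrifugal, so Coriolis balances both:
fV = (1/ρ)|∂P/∂n| + V²/R  →  V² − fR·V + fR·V_g = 0
With fR = 3.77×10⁻⁵ × 1419×10³ m = 53.5 m/s:
V = [fR − √((fR)² − 4 fR V_g)]/2 = [53.5 − √(53.5² − 4×53.5×8)]/2 = 9.79 m/s
Supergeostrophic (V > V_g = 8 m/s), as expected around a high.
Converting: 9.79 m/s × 3.6 = 35 km/h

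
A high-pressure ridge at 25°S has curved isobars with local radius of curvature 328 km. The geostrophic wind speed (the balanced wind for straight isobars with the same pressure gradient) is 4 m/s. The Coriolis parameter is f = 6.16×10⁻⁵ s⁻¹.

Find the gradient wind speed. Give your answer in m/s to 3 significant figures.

Around a high, pressure-gradient force acts outward with centrifugal, so Coriolis balances both:
fV = (1/ρ)|∂P/∂n| + V²/R  →  V² − fR·V + fR·V_g = 0
With fR = 6.16×10⁻⁵ × 328×10³ m = 20.2 m/s:
V = [fR − √((fR)² − 4 fR V_g)]/2 = [20.2 − √(20.2² − 4×20.2×4)]/2 = 5.49 m/s
Supergeostrophic (V > V_g = 4 m/s), as expected around a high.

5.49 m/s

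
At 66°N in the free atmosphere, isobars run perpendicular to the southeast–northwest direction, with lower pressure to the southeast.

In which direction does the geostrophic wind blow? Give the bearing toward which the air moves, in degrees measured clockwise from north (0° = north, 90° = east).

The pressure-gradient force points toward the southeast (bearing 135°).
Geostrophic balance: in the Northern Hemisphere the Coriolis force deflects motion to the right, so the geostrophic wind blows 90° to the right of the pressure-gradient force (low pressure on the left).
Rotating 135° by 90° clockwise gives 225° — the wind blows toward the southwest.

225°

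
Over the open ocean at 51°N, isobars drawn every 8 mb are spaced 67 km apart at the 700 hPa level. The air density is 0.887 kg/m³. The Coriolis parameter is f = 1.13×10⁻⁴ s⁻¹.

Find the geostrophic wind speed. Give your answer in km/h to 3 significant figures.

Pressure gradient: |∂P/∂n| = 800 Pa / 67000 m = 1.19×10⁻² Pa/m
Geostrophic balance (pressure-gradient force = Coriolis force):
V_g = (1/(fρ)) |∂P/∂n| = 1.19×10⁻² / (1.13×10⁻⁴ × 0.887) = 119 m/s
Converting: 119 m/s × 3.6 = 429 km/h

429 km/h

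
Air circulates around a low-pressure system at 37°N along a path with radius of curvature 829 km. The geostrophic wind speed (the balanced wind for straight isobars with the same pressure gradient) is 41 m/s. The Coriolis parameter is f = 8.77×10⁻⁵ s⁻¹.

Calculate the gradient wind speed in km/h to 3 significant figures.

Around a low, centrifugal force acts outward with Coriolis, so pressure-gradient force balances both:
(1/ρ)|∂P/∂n| = fV + V²/R  →  V² + fR·V − fR·V_g = 0
With fR = 8.77×10⁻⁵ × 829×10³ m = 72.7 m/s:
V = [−fR + √((fR)² + 4 fR V_g)]/2 = [−72.7 + √(72.7² + 4×72.7×41)]/2 = 29.2 m/s
Subgeostrophic (V < V_g = 41 m/s), as expected around a low.
Converting: 29.2 m/s × 3.6 = 105 km/h

105 km/h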